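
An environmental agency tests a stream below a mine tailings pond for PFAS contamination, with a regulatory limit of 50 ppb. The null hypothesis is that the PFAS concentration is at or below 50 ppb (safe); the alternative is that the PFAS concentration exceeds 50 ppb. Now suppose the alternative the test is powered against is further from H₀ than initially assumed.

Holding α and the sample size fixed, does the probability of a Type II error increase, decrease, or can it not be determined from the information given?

It decreases.

A larger true effect moves the Ha sampling distribution further from the H₀ critical value, making rejection more likely when Ha is true.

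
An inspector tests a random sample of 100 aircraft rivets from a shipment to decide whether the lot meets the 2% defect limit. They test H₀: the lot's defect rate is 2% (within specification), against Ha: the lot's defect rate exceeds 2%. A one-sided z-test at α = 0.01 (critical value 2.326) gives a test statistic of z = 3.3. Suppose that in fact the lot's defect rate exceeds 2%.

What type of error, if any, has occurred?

Since z = 3.3 > z* = 2.326, H₀ is rejected.
H₀ is false (actually the lot's defect rate exceeds 2%).
The decision matches the true state — no error.

No error — this is a correct decision.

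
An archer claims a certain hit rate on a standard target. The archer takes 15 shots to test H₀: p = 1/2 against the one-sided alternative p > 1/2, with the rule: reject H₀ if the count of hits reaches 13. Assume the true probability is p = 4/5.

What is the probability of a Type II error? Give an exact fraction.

18370873741/30517578125

Under the alternative p = 4/5, Y ~ Binomial(15, 4/5); β is the probability the test does not reject, P(Y < 13).
Adding the binomial probabilities P(Y=0)+…+P(Y=12) at p = 4/5 gives 18370873741/30517578125.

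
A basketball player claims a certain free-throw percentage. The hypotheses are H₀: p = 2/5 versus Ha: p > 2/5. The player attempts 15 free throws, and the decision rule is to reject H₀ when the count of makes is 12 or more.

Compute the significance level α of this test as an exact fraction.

58830848/30517578125

The Type I error probability is α = P(S ≥ 12) computed under H₀, where S ~ Binomial(15, 2/5).
Summing C(15,j)(2/5)^j(3/5)^{15−j} for j = 12,…,15 gives 58830848/30517578125.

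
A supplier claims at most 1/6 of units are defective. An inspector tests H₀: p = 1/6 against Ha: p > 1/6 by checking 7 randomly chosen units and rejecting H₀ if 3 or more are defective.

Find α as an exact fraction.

The significance level is the probability, assuming p = 1/6, of seeing 3 or more defectives in 7 draws.
Computing the lower-tail complement: 1 − 3125/3456 = 331/3456.

331/3456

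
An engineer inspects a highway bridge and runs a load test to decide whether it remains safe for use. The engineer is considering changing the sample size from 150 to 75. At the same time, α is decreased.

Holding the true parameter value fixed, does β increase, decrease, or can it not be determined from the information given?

It increases.

A smaller sample increases the standard error, so the sampling distributions under H₀ and Ha overlap more. Lowering α raises the bar for rejection; under Ha, the test now fails to reject on outcomes it previously would have rejected. Both changes push β in the same direction.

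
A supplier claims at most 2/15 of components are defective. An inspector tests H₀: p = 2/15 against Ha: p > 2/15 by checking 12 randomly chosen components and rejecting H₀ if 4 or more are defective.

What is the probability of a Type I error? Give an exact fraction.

The significance level is the probability, assuming p = 2/15, of seeing 4 or more defectives in 12 draws.
Via the complement, α = 1 − Σ_{j=0}^{3} C(12,j)(2/15)^j(13/15)^{12-j} = 558522837776/8649755859375.

558522837776/8649755859375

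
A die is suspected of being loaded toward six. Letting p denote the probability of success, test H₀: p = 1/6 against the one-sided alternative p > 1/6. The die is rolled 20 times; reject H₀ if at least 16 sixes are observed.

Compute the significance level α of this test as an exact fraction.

264623/304679870005248

The Type I error probability is α = P(S ≥ 16) computed under H₀, where S ~ Binomial(20, 1/6).
Summing C(20,j)(1/6)^j(5/6)^{20−j} for j = 16,…,20 gives 264623/304679870005248.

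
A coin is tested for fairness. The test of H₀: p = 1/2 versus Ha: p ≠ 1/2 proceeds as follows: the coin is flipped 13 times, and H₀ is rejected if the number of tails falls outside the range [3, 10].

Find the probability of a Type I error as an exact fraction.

Under H₀, X ~ Binomial(13, 1/2); α is the probability of landing in either tail, P(X ≤ 2) + P(X ≥ 11).
By symmetry, α = 2·P(X ≤ 2) = 2·(1 + 13 + 78)/8192 = 184/8192 = 23/1024.

23/1024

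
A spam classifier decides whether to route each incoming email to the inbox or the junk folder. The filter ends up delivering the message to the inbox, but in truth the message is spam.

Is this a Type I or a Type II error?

The null hypothesis here is that the message is legitimate (not spam).
'Delivering the message to the inbox' corresponds to failing to reject H₀.
H₀ was not rejected but H₀ is false — a Type II error (false negative).

Type II error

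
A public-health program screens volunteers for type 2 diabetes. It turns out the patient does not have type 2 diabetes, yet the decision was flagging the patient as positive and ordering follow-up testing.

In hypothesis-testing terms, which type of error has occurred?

The null hypothesis here is that the patient does not have type 2 diabetes.
'Flagging the patient as positive and ordering follow-up testing' corresponds to rejecting H₀.
H₀ was rejected but H₀ is true — a Type I error (false positive).

Type I error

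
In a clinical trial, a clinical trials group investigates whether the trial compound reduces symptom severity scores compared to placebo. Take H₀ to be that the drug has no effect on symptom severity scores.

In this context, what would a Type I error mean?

A Type I error would mean concluding that the drug reduces symptom severity scores when in fact the drug has no effect on symptom severity scores.

A Type I error is rejecting H₀ when H₀ is true.
Here that means concluding that the drug is effective when actually the drug has no effect on symptom severity scores.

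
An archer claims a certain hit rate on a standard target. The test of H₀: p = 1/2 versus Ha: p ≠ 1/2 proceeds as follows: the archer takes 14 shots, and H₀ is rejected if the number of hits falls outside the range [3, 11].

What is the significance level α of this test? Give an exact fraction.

53/4096

Under H₀, K ~ Binomial(14, 1/2); α is the probability of landing in either tail, P(K ≤ 2) + P(K ≥ 12).
The two tails are symmetric, so α = 2·(1 + 14 + 91)/2^14 = 212/16384 = 53/4096.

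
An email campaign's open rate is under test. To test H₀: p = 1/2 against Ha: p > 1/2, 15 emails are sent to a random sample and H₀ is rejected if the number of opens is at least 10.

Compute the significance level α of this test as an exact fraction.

309/2048

Under H₀, K ~ Binomial(15, 1/2), and α = P(K ≥ 10).
That's C(15,10) + C(15,11) + C(15,12) + C(15,13) + C(15,14) + C(15,15) over 2^15, i.e. (3003 + 1365 + 455 + 105 + 15 + 1)/32768 = 4944/32768 = 309/2048.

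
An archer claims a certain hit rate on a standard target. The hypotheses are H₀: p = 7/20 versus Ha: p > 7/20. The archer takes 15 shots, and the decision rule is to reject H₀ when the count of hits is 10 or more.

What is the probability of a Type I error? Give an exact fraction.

203869009270562307/16384000000000000000

α = P(reject H₀ | H₀ true) = P(S ≥ 10 | p = 7/20), with S ~ Binomial(15, 7/20).
Summing C(15,j)(7/20)^j(13/20)^{15−j} for j = 10,…,15 gives 203869009270562307/16384000000000000000.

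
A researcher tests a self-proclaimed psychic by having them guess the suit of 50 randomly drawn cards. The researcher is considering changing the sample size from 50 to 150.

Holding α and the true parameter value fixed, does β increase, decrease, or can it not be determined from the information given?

It decreases.

More data shrinks sampling variability; the test statistic under Ha concentrates further from the null value, making rejection more likely.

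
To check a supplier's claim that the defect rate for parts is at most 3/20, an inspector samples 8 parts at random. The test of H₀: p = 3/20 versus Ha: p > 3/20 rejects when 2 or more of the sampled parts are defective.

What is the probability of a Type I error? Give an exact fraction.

Under H₀, S ~ Binomial(8, 3/20); the Type I error rate is P(S ≥ 2).
Computing the lower-tail complement: 1 − 16823885593/25600000000 = 8776114407/25600000000.

8776114407/25600000000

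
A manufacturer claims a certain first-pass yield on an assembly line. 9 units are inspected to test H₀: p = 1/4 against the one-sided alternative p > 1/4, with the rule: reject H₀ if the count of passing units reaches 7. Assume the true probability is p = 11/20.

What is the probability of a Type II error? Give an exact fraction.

54431799039/64000000000

β = P(fail to reject H₀ | Ha true) = P(Y ≤ 6 | p = 11/20), Y ~ Binomial(9, 11/20).
Summing C(9,j)·(11/20)^j·(9/20)^{9-j} for j = 0..6 gives 54431799039/64000000000.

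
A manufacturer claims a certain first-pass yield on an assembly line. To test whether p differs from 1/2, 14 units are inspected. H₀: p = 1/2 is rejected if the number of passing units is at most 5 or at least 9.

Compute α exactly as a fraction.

α = P(X ≤ 5 or X ≥ 9 | p = 1/2), X ~ Binomial(14, 1/2).
The two tails are symmetric, so α = 2·(1 + 14 + 91 + 364 + 1001 + 2002)/2^14 = 6946/16384 = 3473/8192.

3473/8192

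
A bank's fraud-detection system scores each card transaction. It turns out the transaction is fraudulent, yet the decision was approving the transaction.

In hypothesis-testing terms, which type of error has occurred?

The null hypothesis here is that the transaction is legitimate.
'Approving the transaction' corresponds to failing to reject H₀.
H₀ was not rejected but H₀ is false — a Type II error (false negative).

Type II error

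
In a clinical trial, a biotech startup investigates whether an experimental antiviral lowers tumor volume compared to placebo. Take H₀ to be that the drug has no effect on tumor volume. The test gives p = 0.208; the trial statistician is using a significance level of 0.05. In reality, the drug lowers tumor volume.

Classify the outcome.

Type II error

Since p = 0.208 ≥ α = 0.05, H₀ is not rejected.
H₀ is false (actually the drug lowers tumor volume).
Failing to reject a false H₀ is a Type II error.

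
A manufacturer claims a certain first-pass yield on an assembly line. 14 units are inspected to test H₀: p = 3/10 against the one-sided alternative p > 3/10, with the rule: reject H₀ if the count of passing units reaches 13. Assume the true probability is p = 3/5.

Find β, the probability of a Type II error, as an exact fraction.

A Type II error is failing to reject when Ha holds: with p = 3/5, β = P(Y ≤ 12).
Equivalently, β = 1 − P(Y ≥ 13) = 6054091612/6103515625.

6054091612/6103515625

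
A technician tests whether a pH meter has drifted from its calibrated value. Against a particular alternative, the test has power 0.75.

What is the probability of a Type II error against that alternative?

Power = 1 − β, so β = 1 − 0.75 = 0.25.

0.25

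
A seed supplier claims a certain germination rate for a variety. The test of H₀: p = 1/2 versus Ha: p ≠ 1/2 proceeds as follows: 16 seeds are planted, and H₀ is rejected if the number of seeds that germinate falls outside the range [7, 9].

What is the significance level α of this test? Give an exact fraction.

14893/32768

The significance level is the null-hypothesis probability of the rejection region {≤6} ∪ {≥10}.
The two tails are symmetric, so α = 2·(1 + 16 + 120 + 560 + 1820 + 4368 + 8008)/2^16 = 29786/65536 = 14893/32768.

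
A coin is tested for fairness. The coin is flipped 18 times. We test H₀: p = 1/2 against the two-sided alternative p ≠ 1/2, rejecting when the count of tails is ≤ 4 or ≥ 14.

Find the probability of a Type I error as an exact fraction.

Under H₀, Y ~ Binomial(18, 1/2); α is the probability of landing in either tail, P(Y ≤ 4) + P(Y ≥ 14).
The two tails are symmetric, so α = 2·(1 + 18 + 153 + 816 + 3060)/2^18 = 8096/262144 = 253/8192.

253/8192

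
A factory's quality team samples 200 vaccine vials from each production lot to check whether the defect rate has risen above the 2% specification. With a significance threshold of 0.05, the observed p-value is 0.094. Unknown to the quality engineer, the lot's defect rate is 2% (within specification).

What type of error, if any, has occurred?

The conventional null hypothesis is that the lot's defect rate is 2% (within specification).
Since p = 0.094 ≥ α = 0.05, H₀ is not rejected.
H₀ is true (actually the lot's defect rate is 2% (within specification)).
The decision matches the true state — no error.

No error (correct decision).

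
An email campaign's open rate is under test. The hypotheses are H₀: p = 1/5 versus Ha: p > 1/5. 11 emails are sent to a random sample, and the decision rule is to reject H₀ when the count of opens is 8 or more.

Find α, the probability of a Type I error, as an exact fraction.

The Type I error probability is α = P(S ≥ 8) computed under H₀, where S ~ Binomial(11, 1/5).
Summing C(11,j)(1/5)^j(4/5)^{11−j} for j = 8,…,11 gives 2297/9765625.

2297/9765625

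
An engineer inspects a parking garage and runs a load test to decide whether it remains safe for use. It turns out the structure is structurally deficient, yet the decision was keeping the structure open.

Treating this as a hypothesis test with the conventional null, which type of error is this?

The null hypothesis here is that the structure meets the required load capacity (safe).
'Keeping the structure open' corresponds to failing to reject H₀.
H₀ was not rejected but H₀ is false — a Type II error (false negative).

Type II error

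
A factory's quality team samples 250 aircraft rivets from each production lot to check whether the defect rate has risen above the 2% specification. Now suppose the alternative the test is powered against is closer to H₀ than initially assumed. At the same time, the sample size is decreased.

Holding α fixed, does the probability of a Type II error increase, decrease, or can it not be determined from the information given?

It increases.

A smaller departure from H₀ means the test statistic under Ha is distributed closer to where it would be under H₀; rejection becomes less likely. Reducing n widens both sampling distributions, so the test has less ability to distinguish Ha from H₀. Both changes push β in the same direction.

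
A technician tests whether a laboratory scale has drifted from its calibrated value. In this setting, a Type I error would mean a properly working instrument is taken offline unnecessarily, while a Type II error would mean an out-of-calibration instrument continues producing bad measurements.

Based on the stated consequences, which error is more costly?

Type II error

The Type II consequence (an out-of-calibration instrument continues producing bad measurements) is more severe than the Type I consequence (a properly working instrument is taken offline unnecessarily).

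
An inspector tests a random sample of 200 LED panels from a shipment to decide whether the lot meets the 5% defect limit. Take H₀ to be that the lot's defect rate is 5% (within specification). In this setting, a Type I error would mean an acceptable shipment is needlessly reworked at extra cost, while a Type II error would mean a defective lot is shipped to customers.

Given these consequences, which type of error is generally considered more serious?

The Type II consequence (a defective lot is shipped to customers) is more severe than the Type I consequence (an acceptable shipment is needlessly reworked at extra cost).

Type II error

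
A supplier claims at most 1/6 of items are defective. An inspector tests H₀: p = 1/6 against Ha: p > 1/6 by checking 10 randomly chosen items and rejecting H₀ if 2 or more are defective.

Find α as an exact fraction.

10389767/20155392

α = P(reject H₀ | H₀ true) = P(K ≥ 2 | p = 1/6), K ~ Binomial(10, 1/6).
α = 1 − P(K ≤ 1) = 1 − 9765625/20155392 = 10389767/20155392.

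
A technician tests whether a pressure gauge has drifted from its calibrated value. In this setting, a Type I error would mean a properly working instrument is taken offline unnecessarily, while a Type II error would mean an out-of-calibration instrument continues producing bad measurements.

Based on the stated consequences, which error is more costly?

The Type II consequence (an out-of-calibration instrument continues producing bad measurements) is more severe than the Type I consequence (a properly working instrument is taken offline unnecessarily).

Type II error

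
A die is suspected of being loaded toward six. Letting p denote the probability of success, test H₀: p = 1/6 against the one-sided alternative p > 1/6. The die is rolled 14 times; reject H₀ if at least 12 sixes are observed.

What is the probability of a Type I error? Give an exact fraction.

Under H₀, X ~ Binomial(14, 1/6), and α = P(X ≥ 12).
P(X ≥ 12) = Σ_{j=12}^{14} C(14,j)·(1/6)^j·(5/6)^{14-j} = 391/13060694016.

391/13060694016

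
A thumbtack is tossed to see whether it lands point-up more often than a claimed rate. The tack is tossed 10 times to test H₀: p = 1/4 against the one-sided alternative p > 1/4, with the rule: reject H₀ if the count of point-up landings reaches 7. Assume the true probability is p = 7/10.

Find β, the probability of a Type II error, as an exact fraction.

Under the alternative p = 7/10, K ~ Binomial(10, 7/10); β is the probability the test does not reject, P(K < 7).
Adding the binomial probabilities P(K=0)+…+P(K=6) at p = 7/10 gives 218993301/625000000.

218993301/625000000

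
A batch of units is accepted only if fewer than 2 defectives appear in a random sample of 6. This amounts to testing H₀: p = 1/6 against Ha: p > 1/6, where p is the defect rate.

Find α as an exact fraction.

α = P(reject H₀ | H₀ true) = P(Y ≥ 2 | p = 1/6), Y ~ Binomial(6, 1/6).
Computing the lower-tail complement: 1 − 34375/46656 = 12281/46656.

12281/46656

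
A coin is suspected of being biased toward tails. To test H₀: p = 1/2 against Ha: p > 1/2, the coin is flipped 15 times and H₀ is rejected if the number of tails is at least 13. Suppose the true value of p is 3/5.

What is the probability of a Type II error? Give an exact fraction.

A Type II error is failing to reject when Ha holds: with p = 3/5, β = P(X ≤ 12).
Adding the binomial probabilities P(X=0)+…+P(X=12) at p = 3/5 gives 29690124488/30517578125.

29690124488/30517578125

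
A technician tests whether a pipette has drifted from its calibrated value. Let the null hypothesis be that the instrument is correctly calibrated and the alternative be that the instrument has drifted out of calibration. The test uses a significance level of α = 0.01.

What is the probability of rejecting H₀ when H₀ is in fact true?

The significance level α is, by definition, the probability of a Type I error — P(reject H₀ | H₀ true).

0.01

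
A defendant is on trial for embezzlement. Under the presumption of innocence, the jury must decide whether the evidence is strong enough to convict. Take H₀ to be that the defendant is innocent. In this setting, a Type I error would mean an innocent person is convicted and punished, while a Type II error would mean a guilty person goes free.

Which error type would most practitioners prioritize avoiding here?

The Type I consequence (an innocent person is convicted and punished) is more severe than the Type II consequence (a guilty person goes free).

Type I error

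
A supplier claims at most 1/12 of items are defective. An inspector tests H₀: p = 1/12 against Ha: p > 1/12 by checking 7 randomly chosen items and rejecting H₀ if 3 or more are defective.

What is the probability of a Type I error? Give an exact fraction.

187213/11943936

α = P(reject H₀ | H₀ true) = P(Y ≥ 3 | p = 1/12), Y ~ Binomial(7, 1/12).
α = 1 − P(Y ≤ 2) = 1 − 11756723/11943936 = 187213/11943936.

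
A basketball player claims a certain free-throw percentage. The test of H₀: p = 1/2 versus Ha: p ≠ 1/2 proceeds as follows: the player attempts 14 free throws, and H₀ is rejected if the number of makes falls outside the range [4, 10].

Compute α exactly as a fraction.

235/4096

α = P(Y ≤ 3 or Y ≥ 11 | p = 1/2), Y ~ Binomial(14, 1/2).
The two tails are symmetric, so α = 2·(1 + 14 + 91 + 364)/2^14 = 940/16384 = 235/4096.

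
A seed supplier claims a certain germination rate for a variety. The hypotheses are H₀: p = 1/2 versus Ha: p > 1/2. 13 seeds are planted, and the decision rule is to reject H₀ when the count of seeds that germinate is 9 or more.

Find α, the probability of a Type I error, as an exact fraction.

1093/8192

Under H₀, Y ~ Binomial(13, 1/2), and α = P(Y ≥ 9).
P(Y ≥ 9) = [C(13,9) + C(13,10) + C(13,11) + C(13,12) + C(13,13)] / 2^13 = (715 + 286 + 78 + 13 + 1) / 8192 = 1093/8192.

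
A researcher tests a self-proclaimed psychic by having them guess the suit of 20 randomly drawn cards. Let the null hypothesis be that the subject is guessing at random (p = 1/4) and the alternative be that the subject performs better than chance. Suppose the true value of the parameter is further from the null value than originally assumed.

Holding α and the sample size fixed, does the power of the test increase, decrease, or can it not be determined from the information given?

It increases.

The further the true parameter sits from the null value, the more of the Ha sampling distribution falls in the rejection region.
Since power = 1 − β and β decreases, power increases.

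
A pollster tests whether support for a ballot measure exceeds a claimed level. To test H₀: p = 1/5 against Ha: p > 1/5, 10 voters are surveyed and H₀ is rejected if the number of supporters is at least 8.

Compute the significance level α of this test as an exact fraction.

761/9765625

α = P(reject H₀ | H₀ true) = P(S ≥ 8 | p = 1/5), with S ~ Binomial(10, 1/5).
P(S ≥ 8) = Σ_{j=8}^{10} C(10,j)·(1/5)^j·(4/5)^{10-j} = 761/9765625.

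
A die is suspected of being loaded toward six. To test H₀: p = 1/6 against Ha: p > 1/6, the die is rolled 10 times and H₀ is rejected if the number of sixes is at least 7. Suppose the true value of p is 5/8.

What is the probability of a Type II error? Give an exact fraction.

148513581/268435456

Under the alternative p = 5/8, K ~ Binomial(10, 5/8); β is the probability the test does not reject, P(K < 7).
Summing C(10,j)·(5/8)^j·(3/8)^{10-j} for j = 0..6 gives 148513581/268435456.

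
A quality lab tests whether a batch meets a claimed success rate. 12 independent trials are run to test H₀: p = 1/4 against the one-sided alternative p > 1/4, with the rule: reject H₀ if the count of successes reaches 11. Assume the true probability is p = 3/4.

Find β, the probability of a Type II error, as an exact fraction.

14120011/16777216

A Type II error is failing to reject when Ha holds: with p = 3/4, β = P(Y ≤ 10).
Equivalently, β = 1 − P(Y ≥ 11) = 14120011/16777216.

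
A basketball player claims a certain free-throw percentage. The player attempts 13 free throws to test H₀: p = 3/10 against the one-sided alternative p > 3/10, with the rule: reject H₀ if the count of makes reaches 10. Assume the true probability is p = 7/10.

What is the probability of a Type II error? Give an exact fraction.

A Type II error is failing to reject when Ha holds: with p = 7/10, β = P(X ≤ 9).
Equivalently, β = 1 − P(X ≥ 10) = 579394354239/1000000000000.

579394354239/1000000000000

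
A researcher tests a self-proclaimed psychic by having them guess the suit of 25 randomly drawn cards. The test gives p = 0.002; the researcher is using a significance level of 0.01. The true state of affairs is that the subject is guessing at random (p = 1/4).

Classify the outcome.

Type I error

The conventional null hypothesis is that the subject is guessing at random (p = 1/4).
Since p = 0.002 < α = 0.01, H₀ is rejected.
H₀ is true (actually the subject is guessing at random (p = 1/4)).
Rejecting a true H₀ is a Type I error.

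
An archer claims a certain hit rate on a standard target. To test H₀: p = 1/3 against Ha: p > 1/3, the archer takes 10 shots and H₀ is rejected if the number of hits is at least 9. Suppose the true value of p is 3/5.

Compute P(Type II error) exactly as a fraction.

9312916/9765625

Under the alternative p = 3/5, Y ~ Binomial(10, 3/5); β is the probability the test does not reject, P(Y < 9).
Adding the binomial probabilities P(Y=0)+…+P(Y=8) at p = 3/5 gives 9312916/9765625.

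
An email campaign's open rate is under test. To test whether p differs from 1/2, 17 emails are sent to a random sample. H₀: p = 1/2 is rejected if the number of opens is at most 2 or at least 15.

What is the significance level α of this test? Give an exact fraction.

77/32768

α = P(X ≤ 2 or X ≥ 15 | p = 1/2), X ~ Binomial(17, 1/2).
Each tail has probability (1 + 17 + 136)/131072; doubling gives α = 308/131072 = 77/32768.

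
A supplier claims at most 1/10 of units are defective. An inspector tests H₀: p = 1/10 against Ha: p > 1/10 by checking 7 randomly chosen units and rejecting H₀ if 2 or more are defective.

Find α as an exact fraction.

93559/625000

α = P(reject H₀ | H₀ true) = P(S ≥ 2 | p = 1/10), S ~ Binomial(7, 1/10).
α = 1 − P(S ≤ 1) = 1 − 531441/625000 = 93559/625000.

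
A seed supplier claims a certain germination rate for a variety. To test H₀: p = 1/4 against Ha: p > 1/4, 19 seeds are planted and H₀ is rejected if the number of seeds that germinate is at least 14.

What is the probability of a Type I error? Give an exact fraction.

395915/34359738368

Under H₀, S ~ Binomial(19, 1/4), and α = P(S ≥ 14).
P(S ≥ 14) = Σ_{j=14}^{19} C(19,j)·(1/4)^j·(3/4)^{19-j} = 395915/34359738368.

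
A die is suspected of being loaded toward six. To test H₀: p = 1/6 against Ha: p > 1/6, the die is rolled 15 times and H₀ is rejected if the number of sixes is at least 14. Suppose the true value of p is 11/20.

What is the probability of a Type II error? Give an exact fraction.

Under the alternative p = 11/20, K ~ Binomial(15, 11/20); β is the probability the test does not reject, P(K < 14).
Summing C(15,j)·(11/20)^j·(9/20)^{15-j} for j = 0..13 gives 16356278262148423407/16384000000000000000.

16356278262148423407/16384000000000000000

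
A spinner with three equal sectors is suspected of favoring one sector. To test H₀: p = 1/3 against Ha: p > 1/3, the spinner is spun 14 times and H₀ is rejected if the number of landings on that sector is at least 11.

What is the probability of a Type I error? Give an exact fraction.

3305/4782969

Under H₀, X ~ Binomial(14, 1/3), and α = P(X ≥ 11).
Adding the binomial terms for j = 11 through 14 with p = 1/3 yields 3305/4782969.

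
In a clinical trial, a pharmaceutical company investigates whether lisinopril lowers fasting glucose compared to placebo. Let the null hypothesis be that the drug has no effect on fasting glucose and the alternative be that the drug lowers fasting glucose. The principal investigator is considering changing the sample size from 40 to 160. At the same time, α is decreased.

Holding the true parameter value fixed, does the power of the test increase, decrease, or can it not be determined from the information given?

Cannot be determined from the information given.

The first change alone would make β decrease; the second alone would make β increase. Which effect dominates depends on the magnitudes, which are not given.
Since power = 1 − β, the effect on power is likewise indeterminate.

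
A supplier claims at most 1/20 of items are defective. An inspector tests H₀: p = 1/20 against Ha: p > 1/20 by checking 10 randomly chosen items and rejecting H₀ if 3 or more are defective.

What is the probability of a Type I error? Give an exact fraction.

29449106891/2560000000000

The significance level is the probability, assuming p = 1/20, of seeing 3 or more defectives in 10 draws.
Via the complement, α = 1 − Σ_{j=0}^{2} C(10,j)(1/20)^j(19/20)^{10-j} = 29449106891/2560000000000.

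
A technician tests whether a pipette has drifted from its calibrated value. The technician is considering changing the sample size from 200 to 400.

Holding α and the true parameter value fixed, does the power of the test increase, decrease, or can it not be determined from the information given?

It increases.

More data shrinks sampling variability; the test statistic under Ha concentrates further from the null value, making rejection more likely.
Since power = 1 − β and β decreases, power increases.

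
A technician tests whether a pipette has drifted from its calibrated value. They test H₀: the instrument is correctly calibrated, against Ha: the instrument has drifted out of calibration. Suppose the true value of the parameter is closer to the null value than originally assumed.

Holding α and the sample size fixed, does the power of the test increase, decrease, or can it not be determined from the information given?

When the true parameter is near the null value, the test has a harder time distinguishing Ha from H₀.
Since power = 1 − β and β increases, power decreases.

It decreases.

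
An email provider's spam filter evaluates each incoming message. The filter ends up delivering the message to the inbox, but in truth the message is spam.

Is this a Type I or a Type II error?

Type II error

The null hypothesis here is that the message is legitimate (not spam).
'Delivering the message to the inbox' corresponds to failing to reject H₀.
H₀ was not rejected but H₀ is false — a Type II error (false negative).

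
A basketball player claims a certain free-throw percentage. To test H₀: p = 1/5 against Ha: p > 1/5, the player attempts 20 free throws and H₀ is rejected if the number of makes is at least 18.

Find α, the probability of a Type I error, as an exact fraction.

The Type I error probability is α = P(Y ≥ 18) computed under H₀, where Y ~ Binomial(20, 1/5).
Adding the binomial terms for j = 18 through 20 with p = 1/5 yields 3121/95367431640625.

3121/95367431640625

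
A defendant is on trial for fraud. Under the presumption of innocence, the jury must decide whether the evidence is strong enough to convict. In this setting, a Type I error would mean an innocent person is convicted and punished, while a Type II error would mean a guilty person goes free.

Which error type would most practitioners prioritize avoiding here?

The Type I consequence (an innocent person is convicted and punished) is more severe than the Type II consequence (a guilty person goes free).

Type I error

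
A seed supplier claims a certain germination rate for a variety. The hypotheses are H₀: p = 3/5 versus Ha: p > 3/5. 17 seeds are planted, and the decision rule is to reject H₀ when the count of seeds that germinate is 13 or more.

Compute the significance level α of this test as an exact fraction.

Under H₀, S ~ Binomial(17, 3/5), and α = P(S ≥ 13).
P(S ≥ 13) = Σ_{j=13}^{17} C(17,j)·(3/5)^j·(2/5)^{17-j} = 19225941057/152587890625.

19225941057/152587890625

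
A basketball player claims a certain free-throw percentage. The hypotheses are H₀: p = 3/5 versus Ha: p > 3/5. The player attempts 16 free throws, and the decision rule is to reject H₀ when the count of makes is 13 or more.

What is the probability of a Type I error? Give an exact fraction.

Under H₀, S ~ Binomial(16, 3/5), and α = P(S ≥ 13).
Adding the binomial terms for j = 13 through 16 with p = 3/5 yields 1988120781/30517578125.

1988120781/30517578125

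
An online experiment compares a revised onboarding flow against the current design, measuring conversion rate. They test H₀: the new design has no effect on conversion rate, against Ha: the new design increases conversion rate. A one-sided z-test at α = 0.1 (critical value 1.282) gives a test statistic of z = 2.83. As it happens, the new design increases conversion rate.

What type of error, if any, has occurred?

No error — this is a correct decision.

Since z = 2.83 > z* = 1.282, H₀ is rejected.
H₀ is false (actually the new design increases conversion rate).
The decision matches the true state — no error.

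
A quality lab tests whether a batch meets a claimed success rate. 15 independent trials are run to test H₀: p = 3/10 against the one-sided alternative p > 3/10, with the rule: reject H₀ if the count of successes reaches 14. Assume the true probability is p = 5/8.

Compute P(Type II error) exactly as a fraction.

17439598153791/17592186044416

Under the alternative p = 5/8, X ~ Binomial(15, 5/8); β is the probability the test does not reject, P(X < 14).
Summing C(15,j)·(5/8)^j·(3/8)^{15-j} for j = 0..13 gives 17439598153791/17592186044416.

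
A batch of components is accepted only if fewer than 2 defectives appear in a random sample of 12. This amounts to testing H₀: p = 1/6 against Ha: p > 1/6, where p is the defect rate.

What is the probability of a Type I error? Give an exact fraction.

1346704211/2176782336

The significance level is the probability, assuming p = 1/6, of seeing 2 or more defectives in 12 draws.
Computing the lower-tail complement: 1 − 830078125/2176782336 = 1346704211/2176782336.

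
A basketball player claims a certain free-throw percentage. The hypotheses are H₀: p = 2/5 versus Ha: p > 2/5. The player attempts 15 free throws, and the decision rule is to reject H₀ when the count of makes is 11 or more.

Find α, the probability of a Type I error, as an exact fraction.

Under H₀, Y ~ Binomial(15, 2/5), and α = P(Y ≥ 11).
Summing C(15,j)(2/5)^j(3/5)^{15−j} for j = 11,…,15 gives 285267968/30517578125.

285267968/30517578125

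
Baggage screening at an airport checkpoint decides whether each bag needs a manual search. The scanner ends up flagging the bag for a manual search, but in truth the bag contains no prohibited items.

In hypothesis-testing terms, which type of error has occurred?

Type I error

The null hypothesis here is that the bag contains no prohibited items.
'Flagging the bag for a manual search' corresponds to rejecting H₀.
H₀ was rejected but H₀ is true — a Type I error (false positive).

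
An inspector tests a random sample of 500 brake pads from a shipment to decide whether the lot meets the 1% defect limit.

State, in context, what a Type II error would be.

With the conventional null hypothesis that the lot's defect rate is 1% (within specification):
A Type II error is failing to reject H₀ when H₀ is false.
Here that means accepting the lot and shipping it when actually the lot's defect rate exceeds 1%.

A Type II error would mean concluding that the lot's defect rate is 1% (within specification) (or at least failing to establish that the lot's defect rate exceeds 1%) when in fact the lot's defect rate exceeds 1%.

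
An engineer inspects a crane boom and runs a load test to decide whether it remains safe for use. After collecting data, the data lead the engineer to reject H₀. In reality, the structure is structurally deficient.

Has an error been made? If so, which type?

The conventional null hypothesis here is that the structure meets the required load capacity (safe).
The test rejected a false H₀ — the decision matches the true state.

No error — this is a correct decision.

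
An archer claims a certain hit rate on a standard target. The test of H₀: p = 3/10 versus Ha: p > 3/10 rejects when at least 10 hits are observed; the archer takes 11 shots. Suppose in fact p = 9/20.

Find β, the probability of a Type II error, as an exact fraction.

β = P(fail to reject H₀ | Ha true) = P(S ≤ 9 | p = 9/20), S ~ Binomial(11, 9/20).
Summing C(11,j)·(9/20)^j·(11/20)^{11-j} for j = 0..9 gives 20434671802787/20480000000000.

20434671802787/20480000000000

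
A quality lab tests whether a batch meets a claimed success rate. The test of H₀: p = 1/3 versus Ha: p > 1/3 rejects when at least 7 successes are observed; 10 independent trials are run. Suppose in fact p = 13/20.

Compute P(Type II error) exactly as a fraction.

Under the alternative p = 13/20, Y ~ Binomial(10, 13/20); β is the probability the test does not reject, P(Y < 7).
Adding the binomial probabilities P(Y=0)+…+P(Y=6) at p = 13/20 gives 1244602838129/2560000000000.

1244602838129/2560000000000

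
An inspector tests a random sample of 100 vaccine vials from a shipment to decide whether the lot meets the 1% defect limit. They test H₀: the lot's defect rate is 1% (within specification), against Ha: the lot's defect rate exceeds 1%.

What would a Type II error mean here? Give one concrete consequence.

A Type II error is failing to reject H₀ when H₀ is false.
Here that means accepting the lot and shipping it when actually the lot's defect rate exceeds 1%.

A Type II error would mean concluding that the lot's defect rate is 1% (within specification) (or at least failing to establish that the lot's defect rate exceeds 1%) when in fact the lot's defect rate exceeds 1%. Consequence: a defective lot is shipped to customers.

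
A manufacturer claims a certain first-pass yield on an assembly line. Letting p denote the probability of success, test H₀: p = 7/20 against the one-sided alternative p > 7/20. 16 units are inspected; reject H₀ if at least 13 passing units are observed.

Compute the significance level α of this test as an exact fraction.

Under H₀, Y ~ Binomial(16, 7/20), and α = P(Y ≥ 13).
P(Y ≥ 13) = Σ_{j=13}^{16} C(16,j)·(7/20)^j·(13/20)^{16-j} = 26795915385191141/131072000000000000000.

26795915385191141/131072000000000000000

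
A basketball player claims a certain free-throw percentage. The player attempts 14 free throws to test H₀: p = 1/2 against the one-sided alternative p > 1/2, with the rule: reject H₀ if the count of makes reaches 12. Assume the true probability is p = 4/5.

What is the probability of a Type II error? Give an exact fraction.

β = P(fail to reject H₀ | Ha true) = P(Y ≤ 11 | p = 4/5), Y ~ Binomial(14, 4/5).
Summing C(14,j)·(4/5)^j·(1/5)^{14-j} for j = 0..11 gives 3368829417/6103515625.

3368829417/6103515625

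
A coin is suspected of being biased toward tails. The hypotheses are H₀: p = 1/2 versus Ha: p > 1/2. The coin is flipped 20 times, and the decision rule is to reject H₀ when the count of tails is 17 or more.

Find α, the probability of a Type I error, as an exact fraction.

1351/1048576

The Type I error probability is α = P(Y ≥ 17) computed under H₀, where Y ~ Binomial(20, 1/2).
P(Y ≥ 17) = [C(20,17) + C(20,18) + C(20,19) + C(20,20)] / 2^20 = (1140 + 190 + 20 + 1) / 1048576 = 1351/1048576.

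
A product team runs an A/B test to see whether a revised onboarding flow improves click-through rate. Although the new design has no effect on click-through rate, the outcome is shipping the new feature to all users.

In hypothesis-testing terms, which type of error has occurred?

Type I error

The null hypothesis here is that the new design has no effect on click-through rate.
'Shipping the new feature to all users' corresponds to rejecting H₀.
H₀ was rejected but H₀ is true — a Type I error (false positive).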